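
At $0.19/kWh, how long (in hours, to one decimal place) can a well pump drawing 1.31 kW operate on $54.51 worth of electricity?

219.0 h

Energy available = $54.51 ÷ $0.19/kWh = 286.8947 kWh
Hours = 286.8947 kWh ÷ 1.31 kW = 219.0 h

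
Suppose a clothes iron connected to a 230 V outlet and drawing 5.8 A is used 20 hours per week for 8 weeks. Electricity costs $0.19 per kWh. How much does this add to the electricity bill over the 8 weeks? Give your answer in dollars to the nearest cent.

$40.55

Power = 5.8 A × 230 V = 1334 W = 1.334 kW
Runtime = 20 h/week × 8 weeks = 160 h
Energy = 1.334 kW × 160 h = 213.44 kWh
Cost = 213.44 kWh × $0.19/kWh = $40.55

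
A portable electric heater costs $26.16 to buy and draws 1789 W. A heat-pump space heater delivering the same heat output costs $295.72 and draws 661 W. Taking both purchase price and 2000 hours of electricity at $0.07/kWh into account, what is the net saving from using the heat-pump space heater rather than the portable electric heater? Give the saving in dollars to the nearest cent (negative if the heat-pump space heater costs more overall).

portable electric heater: $26.16 + (1789/1000) kW × 2000 h × $0.07 = $26.16 + $250.46 = $276.62
heat-pump space heater: $295.72 + (661/1000) kW × 2000 h × $0.07 = $295.72 + $92.54 = $388.26
Saving = $276.62 − $388.26 = −$111.64

-$111.64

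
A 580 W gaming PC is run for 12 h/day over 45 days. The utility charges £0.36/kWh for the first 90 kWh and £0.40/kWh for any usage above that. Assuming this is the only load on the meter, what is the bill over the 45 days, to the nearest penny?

Runtime = 12 h/day × 45 days = 540 h
Energy = 0.58 kW × 540 h = 313.2 kWh
Tier 1 (0–90 kWh): 90 × £0.36 = £32.4
Above 90 kWh: 223.2 × £0.40 = £89.28
Bill = £121.68

£121.68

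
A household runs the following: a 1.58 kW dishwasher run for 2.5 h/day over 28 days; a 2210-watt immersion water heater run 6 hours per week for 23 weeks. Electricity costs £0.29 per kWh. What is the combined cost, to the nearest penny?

dishwasher: Runtime = 2.5 h/day × 28 days = 70 h
dishwasher: 1.58 kW × 70 h = 110.6 kWh
immersion water heater: Runtime = 6 h/week × 23 weeks = 138 h
immersion water heater: 2.21 kW × 138 h = 304.98 kWh
Total energy = 415.58 kWh
Cost = 415.58 × £0.29 = £120.52

£120.52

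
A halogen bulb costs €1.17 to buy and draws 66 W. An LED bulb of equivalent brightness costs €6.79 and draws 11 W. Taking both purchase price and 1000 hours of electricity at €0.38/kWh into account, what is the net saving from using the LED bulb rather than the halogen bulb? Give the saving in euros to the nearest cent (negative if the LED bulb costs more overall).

halogen bulb: €1.17 + (66/1000) kW × 1000 h × €0.38 = €1.17 + €25.08 = €26.25
LED bulb: €6.79 + (11/1000) kW × 1000 h × €0.38 = €6.79 + €4.18 = €10.97
Saving = €26.25 − €10.97 = €15.28

€15.28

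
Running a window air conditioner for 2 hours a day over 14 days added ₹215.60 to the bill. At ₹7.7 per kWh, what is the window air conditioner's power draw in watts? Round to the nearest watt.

1000 W

Energy = ₹215.60 ÷ ₹7.7/kWh = 28 kWh
Runtime = 2 h/day × 14 days = 28 h
Power = 28 kWh ÷ 28 h = 1 kW = 1000 W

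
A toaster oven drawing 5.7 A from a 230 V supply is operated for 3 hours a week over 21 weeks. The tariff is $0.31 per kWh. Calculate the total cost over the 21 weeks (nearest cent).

$25.60

Power = 5.7 A × 230 V = 1311 W = 1.311 kW
Runtime = 3 h/week × 21 weeks = 63 h
Energy = 1.311 kW × 63 h = 82.593 kWh
Cost = 82.593 kWh × $0.31/kWh = $25.60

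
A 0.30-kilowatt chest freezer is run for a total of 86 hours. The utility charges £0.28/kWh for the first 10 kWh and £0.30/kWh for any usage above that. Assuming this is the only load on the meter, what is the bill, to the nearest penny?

Energy = 0.3 kW × 86 h = 25.8 kWh
Tier 1 (0–10 kWh): 10 × £0.28 = £2.8
Above 10 kWh: 15.8 × £0.30 = £4.74
Bill = £7.54

£7.54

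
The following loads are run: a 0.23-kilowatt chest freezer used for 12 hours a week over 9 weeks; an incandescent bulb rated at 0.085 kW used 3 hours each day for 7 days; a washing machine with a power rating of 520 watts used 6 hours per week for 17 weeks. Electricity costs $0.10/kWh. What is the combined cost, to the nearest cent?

$7.97

chest freezer: Runtime = 12 h/week × 9 weeks = 108 h
chest freezer: 0.23 kW × 108 h = 24.84 kWh
incandescent bulb: Runtime = 3 h/day × 7 days = 21 h
incandescent bulb: 0.085 kW × 21 h = 1.785 kWh
washing machine: Runtime = 6 h/week × 17 weeks = 102 h
washing machine: 0.52 kW × 102 h = 53.04 kWh
Total energy = 79.665 kWh
Cost = 79.665 × $0.10 = $7.97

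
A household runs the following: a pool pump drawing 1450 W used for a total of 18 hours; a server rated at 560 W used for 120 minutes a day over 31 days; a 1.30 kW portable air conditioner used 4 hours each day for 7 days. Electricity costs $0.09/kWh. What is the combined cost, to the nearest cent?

$8.75

pool pump: 1.45 kW × 18 h = 26.1 kWh
server: Runtime = 120 min × 31 = 3720 min = 62 h
server: 0.56 kW × 62 h = 34.72 kWh
portable air conditioner: Runtime = 4 h/day × 7 days = 28 h
portable air conditioner: 1.3 kW × 28 h = 36.4 kWh
Total energy = 97.22 kWh
Cost = 97.22 × $0.09 = $8.75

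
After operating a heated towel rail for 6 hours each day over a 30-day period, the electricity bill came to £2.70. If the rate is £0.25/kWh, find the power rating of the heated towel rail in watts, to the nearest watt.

60 W

Energy = £2.70 ÷ £0.25/kWh = 10.8 kWh
Runtime = 6 h/day × 30 days = 180 h
Power = 10.8 kWh ÷ 180 h = 0.06 kW = 60 W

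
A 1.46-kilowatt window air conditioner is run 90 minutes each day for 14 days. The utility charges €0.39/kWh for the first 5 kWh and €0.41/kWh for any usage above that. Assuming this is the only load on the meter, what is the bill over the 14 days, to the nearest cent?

€12.47

Runtime = 90 min × 14 = 1260 min = 21 h
Energy = 1.46 kW × 21 h = 30.66 kWh
Tier 1 (0–5 kWh): 5 × €0.39 = €1.95
Above 5 kWh: 25.66 × €0.41 = €10.5206
Bill = €12.47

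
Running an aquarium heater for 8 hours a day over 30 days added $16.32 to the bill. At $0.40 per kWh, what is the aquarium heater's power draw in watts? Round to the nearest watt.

Energy = $16.32 ÷ $0.40/kWh = 40.8 kWh
Runtime = 8 h/day × 30 days = 240 h
Power = 40.8 kWh ÷ 240 h = 0.17 kW = 170 W

170 W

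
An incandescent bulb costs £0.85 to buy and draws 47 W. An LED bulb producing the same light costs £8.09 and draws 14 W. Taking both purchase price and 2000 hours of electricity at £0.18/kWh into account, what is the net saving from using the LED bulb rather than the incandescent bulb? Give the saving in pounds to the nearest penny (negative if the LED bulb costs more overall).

£4.64

incandescent bulb: £0.85 + (47/1000) kW × 2000 h × £0.18 = £0.85 + £16.92 = £17.77
LED bulb: £8.09 + (14/1000) kW × 2000 h × £0.18 = £8.09 + £5.04 = £13.13
Saving = £17.77 − £13.13 = £4.64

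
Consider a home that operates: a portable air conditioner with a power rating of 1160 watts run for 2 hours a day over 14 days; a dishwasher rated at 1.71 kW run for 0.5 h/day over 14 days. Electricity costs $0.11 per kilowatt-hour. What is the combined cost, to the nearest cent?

portable air conditioner: Runtime = 2 h/day × 14 days = 28 h
portable air conditioner: 1.16 kW × 28 h = 32.48 kWh
dishwasher: Runtime = 0.5 h/day × 14 days = 7 h
dishwasher: 1.71 kW × 7 h = 11.97 kWh
Total energy = 44.45 kWh
Cost = 44.45 × $0.11 = $4.89

$4.89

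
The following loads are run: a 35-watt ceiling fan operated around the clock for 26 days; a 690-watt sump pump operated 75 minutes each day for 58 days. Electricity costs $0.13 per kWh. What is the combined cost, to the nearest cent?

ceiling fan: Runtime = 24 h × 26 = 624 h
ceiling fan: 0.035 kW × 624 h = 21.84 kWh
sump pump: Runtime = 75 min × 58 = 4350 min = 72.5 h
sump pump: 0.69 kW × 72.5 h = 50.025 kWh
Total energy = 71.865 kWh
Cost = 71.865 × $0.13 = $9.34

$9.34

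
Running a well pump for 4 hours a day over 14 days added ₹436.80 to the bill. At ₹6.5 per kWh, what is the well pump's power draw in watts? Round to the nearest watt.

1200 W

Energy = ₹436.80 ÷ ₹6.5/kWh = 67.2 kWh
Runtime = 4 h/day × 14 days = 56 h
Power = 67.2 kWh ÷ 56 h = 1.2 kW = 1200 W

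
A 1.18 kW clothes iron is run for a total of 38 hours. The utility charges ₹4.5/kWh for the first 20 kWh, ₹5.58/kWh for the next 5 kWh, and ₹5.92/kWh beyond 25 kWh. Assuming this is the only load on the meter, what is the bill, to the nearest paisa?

Energy = 1.18 kW × 38 h = 44.84 kWh
Tier 1 (0–20 kWh): 20 × ₹4.5 = ₹90
Tier 2 (20–25 kWh): 5 × ₹5.58 = ₹27.9
Above 25 kWh: 19.84 × ₹5.92 = ₹117.4528
Bill = ₹235.35

₹235.35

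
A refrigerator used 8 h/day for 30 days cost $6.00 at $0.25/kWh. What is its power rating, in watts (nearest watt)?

100 W

Energy = $6.00 ÷ $0.25/kWh = 24 kWh
Runtime = 8 h/day × 30 days = 240 h
Power = 24 kWh ÷ 240 h = 0.1 kW = 100 W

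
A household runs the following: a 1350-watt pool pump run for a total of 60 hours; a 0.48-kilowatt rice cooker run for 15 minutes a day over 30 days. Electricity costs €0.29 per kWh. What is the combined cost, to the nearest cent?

€24.53

pool pump: 1.35 kW × 60 h = 81 kWh
rice cooker: Runtime = 15 min × 30 = 450 min = 7.5 h
rice cooker: 0.48 kW × 7.5 h = 3.6 kWh
Total energy = 84.6 kWh
Cost = 84.6 × €0.29 = €24.53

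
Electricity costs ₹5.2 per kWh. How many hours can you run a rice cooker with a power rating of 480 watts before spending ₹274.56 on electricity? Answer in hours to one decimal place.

Energy available = ₹274.56 ÷ ₹5.2/kWh = 52.8 kWh
Hours = 52.8 kWh ÷ 0.48 kW = 110.0 h

110.0 h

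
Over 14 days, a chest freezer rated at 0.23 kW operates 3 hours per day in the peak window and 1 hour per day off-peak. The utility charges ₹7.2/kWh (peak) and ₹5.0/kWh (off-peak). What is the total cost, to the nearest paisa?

Peak energy = 0.23 kW × 3 h × 14 = 9.66 kWh
Off-peak energy = 0.23 kW × 1 h × 14 = 3.22 kWh
Cost = 9.66 × ₹7.2 + 3.22 × ₹5.0 = ₹69.552 + ₹16.1 = ₹85.65

₹85.65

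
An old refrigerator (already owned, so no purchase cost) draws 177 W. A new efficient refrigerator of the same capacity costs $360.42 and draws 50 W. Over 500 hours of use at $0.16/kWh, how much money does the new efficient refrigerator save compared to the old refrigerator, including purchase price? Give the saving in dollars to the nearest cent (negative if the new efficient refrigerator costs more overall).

-$350.26

old refrigerator: $0.00 + (177/1000) kW × 500 h × $0.16 = $0.00 + $14.16 = $14.16
new efficient refrigerator: $360.42 + (50/1000) kW × 500 h × $0.16 = $360.42 + $4 = $364.42
Saving = $14.16 − $364.42 = −$350.26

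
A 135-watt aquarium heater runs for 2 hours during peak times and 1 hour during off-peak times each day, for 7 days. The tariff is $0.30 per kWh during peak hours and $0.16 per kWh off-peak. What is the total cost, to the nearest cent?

$0.72

Peak energy = 0.135 kW × 2 h × 7 = 1.89 kWh
Off-peak energy = 0.135 kW × 1 h × 7 = 0.945 kWh
Cost = 1.89 × $0.30 + 0.945 × $0.16 = $0.567 + $0.1512 = $0.72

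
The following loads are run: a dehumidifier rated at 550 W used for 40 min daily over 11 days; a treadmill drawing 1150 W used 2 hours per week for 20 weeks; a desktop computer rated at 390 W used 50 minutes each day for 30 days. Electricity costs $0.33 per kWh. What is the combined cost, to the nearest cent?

dehumidifier: Runtime = 40 min × 11 = 440 min = 7.333333… h
dehumidifier: 0.55 kW × 7.333333… h = 4.033333… kWh
treadmill: Runtime = 2 h/week × 20 weeks = 40 h
treadmill: 1.15 kW × 40 h = 46 kWh
desktop computer: Runtime = 50 min × 30 = 1500 min = 25 h
desktop computer: 0.39 kW × 25 h = 9.75 kWh
Total energy = 59.783333… kWh
Cost = 59.783333… × $0.33 = $19.73

$19.73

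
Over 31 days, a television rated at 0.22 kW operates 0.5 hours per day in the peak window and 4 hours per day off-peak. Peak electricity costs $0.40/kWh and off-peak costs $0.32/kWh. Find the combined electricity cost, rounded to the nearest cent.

$10.09

Peak energy = 0.22 kW × 0.5 h × 31 = 3.41 kWh
Off-peak energy = 0.22 kW × 4 h × 31 = 27.28 kWh
Cost = 3.41 × $0.40 + 27.28 × $0.32 = $1.364 + $8.7296 = $10.09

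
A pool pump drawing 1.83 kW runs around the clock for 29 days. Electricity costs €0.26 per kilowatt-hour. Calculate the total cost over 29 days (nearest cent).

Runtime = 24 h × 29 = 696 h
Energy = 1.83 kW × 696 h = 1273.68 kWh
Cost = 1273.68 kWh × €0.26/kWh = €331.16

€331.16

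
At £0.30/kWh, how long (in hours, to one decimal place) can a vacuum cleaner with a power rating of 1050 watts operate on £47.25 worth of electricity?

150.0 h

Energy available = £47.25 ÷ £0.30/kWh = 157.5 kWh
Hours = 157.5 kWh ÷ 1.05 kW = 150.0 h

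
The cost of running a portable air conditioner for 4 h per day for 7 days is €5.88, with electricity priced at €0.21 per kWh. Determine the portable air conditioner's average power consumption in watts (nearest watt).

1000 W

Energy = €5.88 ÷ €0.21/kWh = 28 kWh
Runtime = 4 h/day × 7 days = 28 h
Power = 28 kWh ÷ 28 h = 1 kW = 1000 W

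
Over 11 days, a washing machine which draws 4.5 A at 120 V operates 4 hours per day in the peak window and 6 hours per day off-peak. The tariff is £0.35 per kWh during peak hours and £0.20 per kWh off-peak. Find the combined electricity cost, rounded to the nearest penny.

£15.44

Power = 4.5 A × 120 V = 540 W = 0.54 kW
Peak energy = 0.54 kW × 4 h × 11 = 23.76 kWh
Off-peak energy = 0.54 kW × 6 h × 11 = 35.64 kWh
Cost = 23.76 × £0.35 + 35.64 × £0.20 = £8.316 + £7.128 = £15.44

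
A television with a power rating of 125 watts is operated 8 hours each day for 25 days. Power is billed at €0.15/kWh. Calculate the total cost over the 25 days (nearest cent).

€3.75

Runtime = 8 h/day × 25 days = 200 h
Energy = 0.125 kW × 200 h = 25 kWh
Cost = 25 kWh × €0.15/kWh = €3.75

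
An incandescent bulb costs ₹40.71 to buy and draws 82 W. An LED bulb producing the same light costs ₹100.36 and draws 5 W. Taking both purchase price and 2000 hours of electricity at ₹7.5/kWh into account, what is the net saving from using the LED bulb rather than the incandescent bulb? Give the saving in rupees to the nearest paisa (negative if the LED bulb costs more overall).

incandescent bulb: ₹40.71 + (82/1000) kW × 2000 h × ₹7.5 = ₹40.71 + ₹1230 = ₹1270.71
LED bulb: ₹100.36 + (5/1000) kW × 2000 h × ₹7.5 = ₹100.36 + ₹75 = ₹175.36
Saving = ₹1270.71 − ₹175.36 = ₹1095.35

₹1095.35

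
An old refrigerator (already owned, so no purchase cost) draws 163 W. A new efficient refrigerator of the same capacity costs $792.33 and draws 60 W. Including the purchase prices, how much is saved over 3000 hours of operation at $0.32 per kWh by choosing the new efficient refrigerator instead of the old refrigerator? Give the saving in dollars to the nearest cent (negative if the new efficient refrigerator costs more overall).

old refrigerator: $0.00 + (163/1000) kW × 3000 h × $0.32 = $0.00 + $156.48 = $156.48
new efficient refrigerator: $792.33 + (60/1000) kW × 3000 h × $0.32 = $792.33 + $57.6 = $849.93
Saving = $156.48 − $849.93 = −$693.45

-$693.45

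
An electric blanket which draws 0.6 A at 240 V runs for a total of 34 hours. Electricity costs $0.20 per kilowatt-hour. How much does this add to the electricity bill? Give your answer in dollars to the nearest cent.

$0.98

Power = 0.6 A × 240 V = 144 W = 0.144 kW
Energy = 0.144 kW × 34 h = 4.896 kWh
Cost = 4.896 kWh × $0.20/kWh = $0.98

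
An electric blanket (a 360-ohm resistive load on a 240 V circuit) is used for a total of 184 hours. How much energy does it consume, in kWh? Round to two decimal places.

Power = V²/R = 240²/360 = 160 W = 0.16 kW
Energy = 0.16 kW × 184 h = 29.44 kWh

29.44 kWh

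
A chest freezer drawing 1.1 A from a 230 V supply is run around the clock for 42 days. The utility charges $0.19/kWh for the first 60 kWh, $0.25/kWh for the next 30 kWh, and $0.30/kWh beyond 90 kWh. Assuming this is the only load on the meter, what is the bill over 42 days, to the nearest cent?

Power = 1.1 A × 230 V = 253 W = 0.253 kW
Runtime = 24 h × 42 = 1008 h
Energy = 0.253 kW × 1008 h = 255.024 kWh
Tier 1 (0–60 kWh): 60 × $0.19 = $11.4
Tier 2 (60–90 kWh): 30 × $0.25 = $7.5
Above 90 kWh: 165.024 × $0.30 = $49.5072
Bill = $68.41

$68.41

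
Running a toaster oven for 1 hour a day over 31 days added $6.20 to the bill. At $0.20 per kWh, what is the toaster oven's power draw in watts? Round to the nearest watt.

Energy = $6.20 ÷ $0.20/kWh = 31 kWh
Runtime = 1 h/day × 31 days = 31 h
Power = 31 kWh ÷ 31 h = 1 kW = 1000 W

1000 W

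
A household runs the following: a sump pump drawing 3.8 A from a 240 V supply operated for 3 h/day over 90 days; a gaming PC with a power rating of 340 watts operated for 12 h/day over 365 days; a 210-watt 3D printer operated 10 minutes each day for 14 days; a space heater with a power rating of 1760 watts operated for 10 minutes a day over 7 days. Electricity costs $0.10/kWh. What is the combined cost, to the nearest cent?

$173.80

sump pump: Power = 3.8 A × 240 V = 912 W = 0.912 kW
sump pump: Runtime = 3 h/day × 90 days = 270 h
sump pump: 0.912 kW × 270 h = 246.24 kWh
gaming PC: Runtime = 12 h/day × 365 days = 4380 h
gaming PC: 0.34 kW × 4380 h = 1489.2 kWh
3D printer: Runtime = 10 min × 14 = 140 min = 2.333333… h
3D printer: 0.21 kW × 2.333333… h = 0.49 kWh
space heater: Runtime = 10 min × 7 = 70 min = 1.166666… h
space heater: 1.76 kW × 1.166666… h = 2.053333… kWh
Total energy = 1737.983333… kWh
Cost = 1737.983333… × $0.10 = $173.80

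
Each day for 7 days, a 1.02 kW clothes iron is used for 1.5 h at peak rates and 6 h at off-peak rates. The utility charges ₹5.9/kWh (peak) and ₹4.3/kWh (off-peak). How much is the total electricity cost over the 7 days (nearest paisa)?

Peak energy = 1.02 kW × 1.5 h × 7 = 10.71 kWh
Off-peak energy = 1.02 kW × 6 h × 7 = 42.84 kWh
Cost = 10.71 × ₹5.9 + 42.84 × ₹4.3 = ₹63.189 + ₹184.212 = ₹247.40

₹247.40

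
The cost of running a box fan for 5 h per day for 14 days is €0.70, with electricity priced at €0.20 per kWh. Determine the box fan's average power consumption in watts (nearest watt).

50 W

Energy = €0.70 ÷ €0.20/kWh = 3.5 kWh
Runtime = 5 h/day × 14 days = 70 h
Power = 3.5 kWh ÷ 70 h = 0.05 kW = 50 W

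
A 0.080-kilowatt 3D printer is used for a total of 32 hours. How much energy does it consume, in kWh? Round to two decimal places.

2.56 kWh

Energy = 0.08 kW × 32 h = 2.56 kWh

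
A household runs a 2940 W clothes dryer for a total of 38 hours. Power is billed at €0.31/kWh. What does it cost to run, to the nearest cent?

€34.63

Energy = 2.94 kW × 38 h = 111.72 kWh
Cost = 111.72 kWh × €0.31/kWh = €34.63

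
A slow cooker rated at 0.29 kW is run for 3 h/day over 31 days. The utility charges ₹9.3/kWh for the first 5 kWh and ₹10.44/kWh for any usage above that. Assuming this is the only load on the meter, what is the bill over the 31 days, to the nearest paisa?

Runtime = 3 h/day × 31 days = 93 h
Energy = 0.29 kW × 93 h = 26.97 kWh
Tier 1 (0–5 kWh): 5 × ₹9.3 = ₹46.5
Above 5 kWh: 21.97 × ₹10.44 = ₹229.3668
Bill = ₹275.87

₹275.87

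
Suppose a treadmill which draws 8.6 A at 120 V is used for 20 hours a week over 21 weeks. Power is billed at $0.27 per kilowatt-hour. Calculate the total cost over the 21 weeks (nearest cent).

Power = 8.6 A × 120 V = 1032 W = 1.032 kW
Runtime = 20 h/week × 21 weeks = 420 h
Energy = 1.032 kW × 420 h = 433.44 kWh
Cost = 433.44 kWh × $0.27/kWh = $117.03

$117.03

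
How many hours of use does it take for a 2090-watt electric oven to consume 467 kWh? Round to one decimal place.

223.4 h

Hours = 467 kWh ÷ 2.09 kW = 223.4 h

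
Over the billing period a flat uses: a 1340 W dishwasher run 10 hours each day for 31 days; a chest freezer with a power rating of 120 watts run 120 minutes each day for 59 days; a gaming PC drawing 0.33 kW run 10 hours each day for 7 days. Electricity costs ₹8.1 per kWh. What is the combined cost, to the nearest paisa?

dishwasher: Runtime = 10 h/day × 31 days = 310 h
dishwasher: 1.34 kW × 310 h = 415.4 kWh
chest freezer: Runtime = 120 min × 59 = 7080 min = 118 h
chest freezer: 0.12 kW × 118 h = 14.16 kWh
gaming PC: Runtime = 10 h/day × 7 days = 70 h
gaming PC: 0.33 kW × 70 h = 23.1 kWh
Total energy = 452.66 kWh
Cost = 452.66 × ₹8.1 = ₹3666.55

₹3666.55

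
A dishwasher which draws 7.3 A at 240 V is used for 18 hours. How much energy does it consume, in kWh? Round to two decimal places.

Power = 7.3 A × 240 V = 1752 W = 1.752 kW
Energy = 1.752 kW × 18 h = 31.536 kWh ≈ 31.54 kWh

31.54 kWh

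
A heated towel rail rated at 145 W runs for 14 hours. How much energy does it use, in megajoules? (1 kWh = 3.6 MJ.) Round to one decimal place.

7.3 MJ

Energy = 0.145 kW × 14 h = 2.03 kWh
= 2.03 × 3.6 MJ = 7.3 MJ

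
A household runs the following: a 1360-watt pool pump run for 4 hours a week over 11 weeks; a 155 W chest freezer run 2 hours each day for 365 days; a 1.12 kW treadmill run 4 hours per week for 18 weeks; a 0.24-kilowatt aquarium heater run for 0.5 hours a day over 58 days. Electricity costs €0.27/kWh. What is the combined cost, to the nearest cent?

€70.36

pool pump: Runtime = 4 h/week × 11 weeks = 44 h
pool pump: 1.36 kW × 44 h = 59.84 kWh
chest freezer: Runtime = 2 h/day × 365 days = 730 h
chest freezer: 0.155 kW × 730 h = 113.15 kWh
treadmill: Runtime = 4 h/week × 18 weeks = 72 h
treadmill: 1.12 kW × 72 h = 80.64 kWh
aquarium heater: Runtime = 0.5 h/day × 58 days = 29 h
aquarium heater: 0.24 kW × 29 h = 6.96 kWh
Total energy = 260.59 kWh
Cost = 260.59 × €0.27 = €70.36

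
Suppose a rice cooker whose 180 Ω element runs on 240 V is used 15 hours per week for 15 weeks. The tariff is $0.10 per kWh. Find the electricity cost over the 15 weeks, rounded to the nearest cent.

$7.20

Power = V²/R = 240²/180 = 320 W = 0.32 kW
Runtime = 15 h/week × 15 weeks = 225 h
Energy = 0.32 kW × 225 h = 72 kWh
Cost = 72 kWh × $0.10/kWh = $7.20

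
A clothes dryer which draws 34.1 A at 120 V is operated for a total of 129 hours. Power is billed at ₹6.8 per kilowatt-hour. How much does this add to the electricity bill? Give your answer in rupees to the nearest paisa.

₹3589.50

Power = 34.1 A × 120 V = 4092 W = 4.092 kW
Energy = 4.092 kW × 129 h = 527.868 kWh
Cost = 527.868 kWh × ₹6.8/kWh = ₹3589.50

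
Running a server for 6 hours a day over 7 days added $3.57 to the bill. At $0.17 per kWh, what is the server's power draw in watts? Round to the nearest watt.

500 W

Energy = $3.57 ÷ $0.17/kWh = 21 kWh
Runtime = 6 h/day × 7 days = 42 h
Power = 21 kWh ÷ 42 h = 0.5 kW = 500 W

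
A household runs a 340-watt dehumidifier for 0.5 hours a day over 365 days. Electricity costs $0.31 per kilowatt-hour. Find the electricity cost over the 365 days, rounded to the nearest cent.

Runtime = 0.5 h/day × 365 days = 182.5 h
Energy = 0.34 kW × 182.5 h = 62.05 kWh
Cost = 62.05 kWh × $0.31/kWh = $19.24

$19.24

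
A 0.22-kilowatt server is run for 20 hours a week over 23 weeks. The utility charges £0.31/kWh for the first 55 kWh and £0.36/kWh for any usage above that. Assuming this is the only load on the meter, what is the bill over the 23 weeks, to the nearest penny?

Runtime = 20 h/week × 23 weeks = 460 h
Energy = 0.22 kW × 460 h = 101.2 kWh
Tier 1 (0–55 kWh): 55 × £0.31 = £17.05
Above 55 kWh: 46.2 × £0.36 = £16.632
Bill = £33.68

£33.68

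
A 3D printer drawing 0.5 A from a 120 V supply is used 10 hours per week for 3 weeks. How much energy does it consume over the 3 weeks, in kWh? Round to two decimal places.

Power = 0.5 A × 120 V = 60 W = 0.06 kW
Runtime = 10 h/week × 3 weeks = 30 h
Energy = 0.06 kW × 30 h = 1.8 kWh

1.80 kWh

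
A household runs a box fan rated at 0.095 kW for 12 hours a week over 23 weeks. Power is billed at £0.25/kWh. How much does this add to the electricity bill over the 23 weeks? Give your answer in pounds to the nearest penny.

£6.56

Runtime = 12 h/week × 23 weeks = 276 h
Energy = 0.095 kW × 276 h = 26.22 kWh
Cost = 26.22 kWh × £0.25/kWh = £6.56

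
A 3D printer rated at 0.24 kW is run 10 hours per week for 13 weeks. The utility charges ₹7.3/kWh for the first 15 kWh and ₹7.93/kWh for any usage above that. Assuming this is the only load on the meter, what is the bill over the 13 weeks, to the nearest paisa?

₹237.97

Runtime = 10 h/week × 13 weeks = 130 h
Energy = 0.24 kW × 130 h = 31.2 kWh
Tier 1 (0–15 kWh): 15 × ₹7.3 = ₹109.5
Above 15 kWh: 16.2 × ₹7.93 = ₹128.466
Bill = ₹237.97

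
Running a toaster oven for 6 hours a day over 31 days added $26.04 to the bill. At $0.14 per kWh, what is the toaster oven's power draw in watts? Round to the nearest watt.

1000 W

Energy = $26.04 ÷ $0.14/kWh = 186 kWh
Runtime = 6 h/day × 31 days = 186 h
Power = 186 kWh ÷ 186 h = 1 kW = 1000 W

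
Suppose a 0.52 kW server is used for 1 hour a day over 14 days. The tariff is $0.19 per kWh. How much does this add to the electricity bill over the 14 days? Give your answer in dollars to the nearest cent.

$1.38

Runtime = 1 h/day × 14 days = 14 h
Energy = 0.52 kW × 14 h = 7.28 kWh
Cost = 7.28 kWh × $0.19/kWh = $1.38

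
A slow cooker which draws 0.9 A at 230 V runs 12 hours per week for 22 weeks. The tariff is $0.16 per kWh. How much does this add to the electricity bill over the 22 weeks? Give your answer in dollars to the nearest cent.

Power = 0.9 A × 230 V = 207 W = 0.207 kW
Runtime = 12 h/week × 22 weeks = 264 h
Energy = 0.207 kW × 264 h = 54.648 kWh
Cost = 54.648 kWh × $0.16/kWh = $8.74

$8.74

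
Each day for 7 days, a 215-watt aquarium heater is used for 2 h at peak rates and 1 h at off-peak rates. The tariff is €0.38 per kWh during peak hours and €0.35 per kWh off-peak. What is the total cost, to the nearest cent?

Peak energy = 0.215 kW × 2 h × 7 = 3.01 kWh
Off-peak energy = 0.215 kW × 1 h × 7 = 1.505 kWh
Cost = 3.01 × €0.38 + 1.505 × €0.35 = €1.1438 + €0.52675 = €1.67

€1.67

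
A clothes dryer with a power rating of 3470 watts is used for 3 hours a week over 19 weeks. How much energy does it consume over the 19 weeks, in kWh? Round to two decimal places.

Runtime = 3 h/week × 19 weeks = 57 h
Energy = 3.47 kW × 57 h = 197.79 kWh

197.79 kWh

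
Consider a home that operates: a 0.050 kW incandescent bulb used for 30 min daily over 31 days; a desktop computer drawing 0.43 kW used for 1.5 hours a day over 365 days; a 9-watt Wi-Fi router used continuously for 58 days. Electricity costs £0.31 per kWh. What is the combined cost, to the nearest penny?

incandescent bulb: Runtime = 30 min × 31 = 930 min = 15.5 h
incandescent bulb: 0.05 kW × 15.5 h = 0.775 kWh
desktop computer: Runtime = 1.5 h/day × 365 days = 547.5 h
desktop computer: 0.43 kW × 547.5 h = 235.425 kWh
Wi-Fi router: Runtime = 24 h × 58 = 1392 h
Wi-Fi router: 0.009 kW × 1392 h = 12.528 kWh
Total energy = 248.728 kWh
Cost = 248.728 × £0.31 = £77.11

£77.11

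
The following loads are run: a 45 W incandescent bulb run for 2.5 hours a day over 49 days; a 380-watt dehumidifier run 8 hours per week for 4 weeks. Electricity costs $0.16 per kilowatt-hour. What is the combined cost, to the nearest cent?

incandescent bulb: Runtime = 2.5 h/day × 49 days = 122.5 h
incandescent bulb: 0.045 kW × 122.5 h = 5.5125 kWh
dehumidifier: Runtime = 8 h/week × 4 weeks = 32 h
dehumidifier: 0.38 kW × 32 h = 12.16 kWh
Total energy = 17.6725 kWh
Cost = 17.6725 × $0.16 = $2.83

$2.83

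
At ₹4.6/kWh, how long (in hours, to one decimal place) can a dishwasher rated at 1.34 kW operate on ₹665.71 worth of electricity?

108.0 h

Energy available = ₹665.71 ÷ ₹4.6/kWh = 144.7196 kWh
Hours = 144.7196 kWh ÷ 1.34 kW = 108.0 h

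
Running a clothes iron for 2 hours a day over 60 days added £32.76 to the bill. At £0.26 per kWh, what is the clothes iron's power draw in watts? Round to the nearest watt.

1050 W

Energy = £32.76 ÷ £0.26/kWh = 126 kWh
Runtime = 2 h/day × 60 days = 120 h
Power = 126 kWh ÷ 120 h = 1.05 kW = 1050 W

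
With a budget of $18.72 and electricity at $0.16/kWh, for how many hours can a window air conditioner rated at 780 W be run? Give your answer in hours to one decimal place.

150.0 h

Energy available = $18.72 ÷ $0.16/kWh = 117 kWh
Hours = 117 kWh ÷ 0.78 kW = 150.0 h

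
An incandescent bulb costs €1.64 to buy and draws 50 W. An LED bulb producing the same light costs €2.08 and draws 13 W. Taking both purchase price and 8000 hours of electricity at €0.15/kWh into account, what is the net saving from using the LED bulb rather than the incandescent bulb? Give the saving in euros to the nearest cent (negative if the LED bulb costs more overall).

incandescent bulb: €1.64 + (50/1000) kW × 8000 h × €0.15 = €1.64 + €60 = €61.64
LED bulb: €2.08 + (13/1000) kW × 8000 h × €0.15 = €2.08 + €15.6 = €17.68
Saving = €61.64 − €17.68 = €43.96

€43.96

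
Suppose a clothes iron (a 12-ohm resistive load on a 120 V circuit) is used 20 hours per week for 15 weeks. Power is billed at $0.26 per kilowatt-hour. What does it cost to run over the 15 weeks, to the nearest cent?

$93.60

Power = V²/R = 120²/12 = 1200 W = 1.2 kW
Runtime = 20 h/week × 15 weeks = 300 h
Energy = 1.2 kW × 300 h = 360 kWh
Cost = 360 kWh × $0.26/kWh = $93.60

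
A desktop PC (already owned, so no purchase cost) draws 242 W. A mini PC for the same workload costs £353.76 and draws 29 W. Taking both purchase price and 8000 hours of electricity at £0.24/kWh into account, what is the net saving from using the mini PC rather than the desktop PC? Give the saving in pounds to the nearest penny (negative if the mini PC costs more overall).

desktop PC: £0.00 + (242/1000) kW × 8000 h × £0.24 = £0.00 + £464.64 = £464.64
mini PC: £353.76 + (29/1000) kW × 8000 h × £0.24 = £353.76 + £55.68 = £409.44
Saving = £464.64 − £409.44 = £55.2

£55.20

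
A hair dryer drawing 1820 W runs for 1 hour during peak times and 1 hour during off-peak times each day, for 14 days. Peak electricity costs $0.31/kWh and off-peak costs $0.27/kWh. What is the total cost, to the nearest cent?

$14.78

Peak energy = 1.82 kW × 1 h × 14 = 25.48 kWh
Off-peak energy = 1.82 kW × 1 h × 14 = 25.48 kWh
Cost = 25.48 × $0.31 + 25.48 × $0.27 = $7.8988 + $6.8796 = $14.78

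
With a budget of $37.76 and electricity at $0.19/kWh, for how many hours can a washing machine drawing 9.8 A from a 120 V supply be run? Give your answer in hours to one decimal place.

Power = 9.8 A × 120 V = 1176 W = 1.176 kW
Energy available = $37.76 ÷ $0.19/kWh = 198.7368 kWh
Hours = 198.7368 kWh ÷ 1.176 kW = 169.0 h

169.0 h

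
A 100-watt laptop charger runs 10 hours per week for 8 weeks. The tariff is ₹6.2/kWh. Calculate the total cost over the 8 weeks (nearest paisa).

Runtime = 10 h/week × 8 weeks = 80 h
Energy = 0.1 kW × 80 h = 8 kWh
Cost = 8 kWh × ₹6.2/kWh = ₹49.60

₹49.60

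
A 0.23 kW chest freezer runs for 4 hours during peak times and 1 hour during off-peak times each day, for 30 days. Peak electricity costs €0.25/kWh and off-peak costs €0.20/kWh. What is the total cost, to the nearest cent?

Peak energy = 0.23 kW × 4 h × 30 = 27.6 kWh
Off-peak energy = 0.23 kW × 1 h × 30 = 6.9 kWh
Cost = 27.6 × €0.25 + 6.9 × €0.20 = €6.9 + €1.38 = €8.28

€8.28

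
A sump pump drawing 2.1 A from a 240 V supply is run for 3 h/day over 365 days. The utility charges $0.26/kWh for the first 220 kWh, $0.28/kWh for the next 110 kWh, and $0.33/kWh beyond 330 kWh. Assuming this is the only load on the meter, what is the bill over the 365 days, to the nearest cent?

Power = 2.1 A × 240 V = 504 W = 0.504 kW
Runtime = 3 h/day × 365 days = 1095 h
Energy = 0.504 kW × 1095 h = 551.88 kWh
Tier 1 (0–220 kWh): 220 × $0.26 = $57.2
Tier 2 (220–330 kWh): 110 × $0.28 = $30.8
Above 330 kWh: 221.88 × $0.33 = $73.2204
Bill = $161.22

$161.22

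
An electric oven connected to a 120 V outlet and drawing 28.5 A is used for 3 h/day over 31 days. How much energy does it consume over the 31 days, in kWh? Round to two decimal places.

Power = 28.5 A × 120 V = 3420 W = 3.42 kW
Runtime = 3 h/day × 31 days = 93 h
Energy = 3.42 kW × 93 h = 318.06 kWh

318.06 kWh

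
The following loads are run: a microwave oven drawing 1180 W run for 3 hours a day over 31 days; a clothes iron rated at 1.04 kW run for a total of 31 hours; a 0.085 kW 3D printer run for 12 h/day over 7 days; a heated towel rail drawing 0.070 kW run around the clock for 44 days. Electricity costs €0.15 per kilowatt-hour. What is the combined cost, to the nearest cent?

€33.46

microwave oven: Runtime = 3 h/day × 31 days = 93 h
microwave oven: 1.18 kW × 93 h = 109.74 kWh
clothes iron: 1.04 kW × 31 h = 32.24 kWh
3D printer: Runtime = 12 h/day × 7 days = 84 h
3D printer: 0.085 kW × 84 h = 7.14 kWh
heated towel rail: Runtime = 24 h × 44 = 1056 h
heated towel rail: 0.07 kW × 1056 h = 73.92 kWh
Total energy = 223.04 kWh
Cost = 223.04 × €0.15 = €33.46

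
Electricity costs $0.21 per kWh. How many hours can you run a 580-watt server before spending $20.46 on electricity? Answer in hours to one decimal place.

Energy available = $20.46 ÷ $0.21/kWh = 97.4286 kWh
Hours = 97.4286 kWh ÷ 0.58 kW = 168.0 h

168.0 h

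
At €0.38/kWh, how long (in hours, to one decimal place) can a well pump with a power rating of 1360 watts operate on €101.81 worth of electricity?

Energy available = €101.81 ÷ €0.38/kWh = 267.9211 kWh
Hours = 267.9211 kWh ÷ 1.36 kW = 197.0 h

197.0 h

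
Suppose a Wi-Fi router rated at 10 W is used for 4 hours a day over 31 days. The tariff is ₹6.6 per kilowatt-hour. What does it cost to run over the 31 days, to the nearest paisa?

₹8.18

Runtime = 4 h/day × 31 days = 124 h
Energy = 0.01 kW × 124 h = 1.24 kWh
Cost = 1.24 kWh × ₹6.6/kWh = ₹8.18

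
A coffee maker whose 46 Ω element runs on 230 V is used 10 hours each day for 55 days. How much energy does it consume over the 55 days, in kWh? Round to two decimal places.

632.50 kWh

Power = V²/R = 230²/46 = 1150 W = 1.15 kW
Runtime = 10 h/day × 55 days = 550 h
Energy = 1.15 kW × 550 h = 632.5 kWh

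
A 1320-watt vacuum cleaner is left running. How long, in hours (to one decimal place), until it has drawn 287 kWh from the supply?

Hours = 287 kWh ÷ 1.32 kW = 217.4 h

217.4 h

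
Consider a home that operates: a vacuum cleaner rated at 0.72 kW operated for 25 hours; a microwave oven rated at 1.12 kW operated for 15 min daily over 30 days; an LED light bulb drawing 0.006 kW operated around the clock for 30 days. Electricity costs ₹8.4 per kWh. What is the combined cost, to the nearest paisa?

vacuum cleaner: 0.72 kW × 25 h = 18 kWh
microwave oven: Runtime = 15 min × 30 = 450 min = 7.5 h
microwave oven: 1.12 kW × 7.5 h = 8.4 kWh
LED light bulb: Runtime = 24 h × 30 = 720 h
LED light bulb: 0.006 kW × 720 h = 4.32 kWh
Total energy = 30.72 kWh
Cost = 30.72 × ₹8.4 = ₹258.05

₹258.05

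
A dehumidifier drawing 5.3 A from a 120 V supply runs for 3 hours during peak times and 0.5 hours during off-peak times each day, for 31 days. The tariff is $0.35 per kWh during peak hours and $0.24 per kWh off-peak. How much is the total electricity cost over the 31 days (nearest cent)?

Power = 5.3 A × 120 V = 636 W = 0.636 kW
Peak energy = 0.636 kW × 3 h × 31 = 59.148 kWh
Off-peak energy = 0.636 kW × 0.5 h × 31 = 9.858 kWh
Cost = 59.148 × $0.35 + 9.858 × $0.24 = $20.7018 + $2.36592 = $23.07

$23.07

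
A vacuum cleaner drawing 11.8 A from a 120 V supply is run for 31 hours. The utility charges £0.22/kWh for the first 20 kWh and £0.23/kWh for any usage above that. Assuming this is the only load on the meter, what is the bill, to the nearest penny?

Power = 11.8 A × 120 V = 1416 W = 1.416 kW
Energy = 1.416 kW × 31 h = 43.896 kWh
Tier 1 (0–20 kWh): 20 × £0.22 = £4.4
Above 20 kWh: 23.896 × £0.23 = £5.49608
Bill = £9.90

£9.90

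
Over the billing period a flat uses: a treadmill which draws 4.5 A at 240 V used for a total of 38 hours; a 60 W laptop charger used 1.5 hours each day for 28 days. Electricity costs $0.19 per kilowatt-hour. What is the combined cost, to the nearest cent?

treadmill: Power = 4.5 A × 240 V = 1080 W = 1.08 kW
treadmill: 1.08 kW × 38 h = 41.04 kWh
laptop charger: Runtime = 1.5 h/day × 28 days = 42 h
laptop charger: 0.06 kW × 42 h = 2.52 kWh
Total energy = 43.56 kWh
Cost = 43.56 × $0.19 = $8.28

$8.28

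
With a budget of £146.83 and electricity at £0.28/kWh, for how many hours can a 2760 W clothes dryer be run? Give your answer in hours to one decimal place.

Energy available = £146.83 ÷ £0.28/kWh = 524.3929 kWh
Hours = 524.3929 kWh ÷ 2.76 kW = 190.0 h

190.0 h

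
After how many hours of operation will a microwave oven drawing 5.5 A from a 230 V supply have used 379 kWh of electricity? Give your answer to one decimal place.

299.6 h

Power = 5.5 A × 230 V = 1265 W = 1.265 kW
Hours = 379 kWh ÷ 1.265 kW = 299.6 h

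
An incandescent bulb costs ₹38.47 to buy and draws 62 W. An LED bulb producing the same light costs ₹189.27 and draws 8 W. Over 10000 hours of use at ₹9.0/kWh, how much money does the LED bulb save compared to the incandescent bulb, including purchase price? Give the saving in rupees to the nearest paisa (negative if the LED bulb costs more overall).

incandescent bulb: ₹38.47 + (62/1000) kW × 10000 h × ₹9.0 = ₹38.47 + ₹5580 = ₹5618.47
LED bulb: ₹189.27 + (8/1000) kW × 10000 h × ₹9.0 = ₹189.27 + ₹720 = ₹909.27
Saving = ₹5618.47 − ₹909.27 = ₹4709.2

₹4709.20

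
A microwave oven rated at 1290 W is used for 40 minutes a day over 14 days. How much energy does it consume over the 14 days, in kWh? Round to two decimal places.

Runtime = 40 min × 14 = 560 min = 9.333333… h
Energy = 1.29 kW × 9.333333… h = 12.04 kWh

12.04 kWh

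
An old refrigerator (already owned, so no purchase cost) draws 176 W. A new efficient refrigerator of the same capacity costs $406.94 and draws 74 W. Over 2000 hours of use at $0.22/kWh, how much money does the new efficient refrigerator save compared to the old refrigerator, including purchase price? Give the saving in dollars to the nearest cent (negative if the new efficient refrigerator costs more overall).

-$362.06

old refrigerator: $0.00 + (176/1000) kW × 2000 h × $0.22 = $0.00 + $77.44 = $77.44
new efficient refrigerator: $406.94 + (74/1000) kW × 2000 h × $0.22 = $406.94 + $32.56 = $439.5
Saving = $77.44 − $439.5 = −$362.06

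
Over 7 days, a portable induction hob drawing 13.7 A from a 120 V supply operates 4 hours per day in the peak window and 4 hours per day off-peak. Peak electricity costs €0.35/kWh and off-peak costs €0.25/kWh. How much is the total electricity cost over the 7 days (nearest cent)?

Power = 13.7 A × 120 V = 1644 W = 1.644 kW
Peak energy = 1.644 kW × 4 h × 7 = 46.032 kWh
Off-peak energy = 1.644 kW × 4 h × 7 = 46.032 kWh
Cost = 46.032 × €0.35 + 46.032 × €0.25 = €16.1112 + €11.508 = €27.62

€27.62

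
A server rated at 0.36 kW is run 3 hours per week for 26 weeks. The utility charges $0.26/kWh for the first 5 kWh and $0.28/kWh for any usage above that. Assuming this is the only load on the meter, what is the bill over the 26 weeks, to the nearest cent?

Runtime = 3 h/week × 26 weeks = 78 h
Energy = 0.36 kW × 78 h = 28.08 kWh
Tier 1 (0–5 kWh): 5 × $0.26 = $1.3
Above 5 kWh: 23.08 × $0.28 = $6.4624
Bill = $7.76

$7.76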